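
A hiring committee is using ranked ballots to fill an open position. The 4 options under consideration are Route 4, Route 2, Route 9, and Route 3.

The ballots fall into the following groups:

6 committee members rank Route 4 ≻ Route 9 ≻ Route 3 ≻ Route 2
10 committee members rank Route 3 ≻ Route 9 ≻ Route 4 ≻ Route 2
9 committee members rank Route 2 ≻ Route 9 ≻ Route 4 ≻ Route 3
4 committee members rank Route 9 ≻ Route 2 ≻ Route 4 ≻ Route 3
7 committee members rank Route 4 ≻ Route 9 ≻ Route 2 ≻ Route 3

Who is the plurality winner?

First-place vote totals:
  Route 4: 13
  Route 2: 9
  Route 9: 4
  Route 3: 10
Route 4 has the most first-place votes.

Route 4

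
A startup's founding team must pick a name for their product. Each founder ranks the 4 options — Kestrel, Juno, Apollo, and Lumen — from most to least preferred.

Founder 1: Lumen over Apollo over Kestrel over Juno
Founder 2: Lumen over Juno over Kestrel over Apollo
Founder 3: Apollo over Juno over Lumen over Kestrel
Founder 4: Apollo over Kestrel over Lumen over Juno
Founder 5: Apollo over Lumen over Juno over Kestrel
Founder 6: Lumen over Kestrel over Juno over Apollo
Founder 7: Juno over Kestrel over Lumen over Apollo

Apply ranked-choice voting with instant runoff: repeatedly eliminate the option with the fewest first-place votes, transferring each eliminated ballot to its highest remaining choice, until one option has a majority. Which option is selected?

Lumen

Round 1: Apollo 3, Lumen 3, Juno 1, Kestrel 0. Kestrel has the fewest and is eliminated.
Round 2: Apollo 3, Lumen 3, Juno 1. Juno has the fewest and is eliminated.
Round 3: Lumen 4, Apollo 3. Lumen has a majority.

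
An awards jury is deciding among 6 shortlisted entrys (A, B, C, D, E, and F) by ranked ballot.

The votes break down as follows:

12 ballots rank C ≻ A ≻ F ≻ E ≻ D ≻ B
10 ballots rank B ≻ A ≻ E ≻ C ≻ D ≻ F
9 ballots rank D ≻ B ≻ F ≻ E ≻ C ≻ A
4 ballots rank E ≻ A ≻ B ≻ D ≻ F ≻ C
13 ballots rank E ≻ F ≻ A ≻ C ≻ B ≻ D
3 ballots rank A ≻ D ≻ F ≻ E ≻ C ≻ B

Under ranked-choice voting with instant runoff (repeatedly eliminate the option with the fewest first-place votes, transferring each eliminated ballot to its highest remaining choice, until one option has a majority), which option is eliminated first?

F

Round 1: E 17, C 12, B 10, D 9, A 3, F 0. F has the fewest and is eliminated.
Round 2: E 17, C 12, B 10, D 9, A 3. A has the fewest and is eliminated.
Round 3: E 17, C 12, D 12, B 10. B has the fewest and is eliminated.
Round 4: E 27, C 12, D 12. E has a majority.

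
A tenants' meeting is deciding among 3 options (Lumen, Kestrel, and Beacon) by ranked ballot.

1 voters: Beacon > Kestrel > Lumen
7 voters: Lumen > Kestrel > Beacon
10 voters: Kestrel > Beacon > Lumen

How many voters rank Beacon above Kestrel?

1

Ballots ranking Beacon above Kestrel: 1.
Ballots ranking Kestrel above Beacon: 7+10 = 17.
So 1 of 18 voters prefer Beacon to Kestrel.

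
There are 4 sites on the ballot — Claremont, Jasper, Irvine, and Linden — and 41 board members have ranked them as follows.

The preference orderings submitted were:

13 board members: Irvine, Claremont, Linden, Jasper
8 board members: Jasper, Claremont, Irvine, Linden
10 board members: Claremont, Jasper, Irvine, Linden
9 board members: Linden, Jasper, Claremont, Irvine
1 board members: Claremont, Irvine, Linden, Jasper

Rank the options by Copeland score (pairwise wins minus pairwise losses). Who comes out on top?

Claremont

Pairwise results:
  Claremont vs Jasper: Claremont wins 24–17.
  Claremont vs Irvine: Claremont wins 28–13.
  Claremont vs Linden: Claremont wins 32–9.
  Jasper vs Irvine: Jasper wins 27–14.
  Jasper vs Linden: Linden wins 23–18.
  Irvine vs Linden: Irvine wins 32–9.
Copeland scores (wins − losses):
  Claremont: 3 − 0 = 3
  Jasper: 1 − 2 = -1
  Irvine: 1 − 2 = -1
  Linden: 1 − 2 = -1
Claremont has the best Copeland score.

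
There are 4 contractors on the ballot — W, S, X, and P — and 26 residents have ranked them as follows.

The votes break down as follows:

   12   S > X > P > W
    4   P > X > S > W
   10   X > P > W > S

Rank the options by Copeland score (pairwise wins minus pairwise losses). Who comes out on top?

Pairwise results:
  W vs S: S wins 16–10.
  W vs X: X wins 26–0.
  W vs P: P wins 26–0.
  S vs X: X wins 14–12.
  S vs P: P wins 14–12.
  X vs P: X wins 22–4.
Copeland scores (wins − losses):
  W: 0 − 3 = -3
  S: 1 − 2 = -1
  X: 3 − 0 = 3
  P: 2 − 1 = 1
X has the best Copeland score.

X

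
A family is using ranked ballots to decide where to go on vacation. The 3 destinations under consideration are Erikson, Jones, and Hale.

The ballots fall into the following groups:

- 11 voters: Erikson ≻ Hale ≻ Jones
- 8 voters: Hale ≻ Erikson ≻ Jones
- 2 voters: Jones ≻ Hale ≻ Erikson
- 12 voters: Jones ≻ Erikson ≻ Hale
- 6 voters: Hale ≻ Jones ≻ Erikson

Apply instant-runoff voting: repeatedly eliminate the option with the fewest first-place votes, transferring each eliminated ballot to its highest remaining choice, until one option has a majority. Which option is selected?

Hale

Round 1: Jones 14, Hale 14, Erikson 11. Erikson has the fewest and is eliminated.
Round 2: Hale 25, Jones 14. Hale has a majority.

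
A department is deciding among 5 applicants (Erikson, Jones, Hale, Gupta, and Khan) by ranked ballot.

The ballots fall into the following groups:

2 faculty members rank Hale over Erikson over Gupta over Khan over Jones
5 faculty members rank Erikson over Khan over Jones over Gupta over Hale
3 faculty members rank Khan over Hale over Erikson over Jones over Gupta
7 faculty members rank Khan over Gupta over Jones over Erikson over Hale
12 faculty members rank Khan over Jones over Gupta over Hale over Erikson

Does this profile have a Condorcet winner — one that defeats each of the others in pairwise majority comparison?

Head-to-head results (29 voters total):
Erikson vs Jones: Jones wins 19–10.
Erikson vs Hale: Hale wins 17–12.
Erikson vs Gupta: Gupta wins 19–10.
Erikson vs Khan: Khan wins 22–7.
Jones vs Hale: Jones wins 24–5.
Jones vs Gupta: Jones wins 20–9.
Jones vs Khan: Khan wins 29–0.
Hale vs Gupta: Gupta wins 24–5.
Hale vs Khan: Khan wins 27–2.
Gupta vs Khan: Khan wins 27–2.
Khan beats each rival — Erikson (22–7), Jones (29–0), Hale (27–2), Gupta (27–2) — so Khan is the Condorcet winner.

Yes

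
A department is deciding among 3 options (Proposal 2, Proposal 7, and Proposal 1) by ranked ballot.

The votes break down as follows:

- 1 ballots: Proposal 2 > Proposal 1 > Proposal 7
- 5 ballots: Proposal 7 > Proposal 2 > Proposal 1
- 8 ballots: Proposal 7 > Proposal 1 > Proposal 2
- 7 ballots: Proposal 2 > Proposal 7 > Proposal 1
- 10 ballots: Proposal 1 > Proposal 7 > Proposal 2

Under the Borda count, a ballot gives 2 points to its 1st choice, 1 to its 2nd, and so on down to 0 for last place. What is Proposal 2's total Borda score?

21

Borda scores:
  Proposal 2: 2 + 5·1 + 8·0 + 7·2 + 10·0 = 21
  Proposal 7: 0 + 5·2 + 8·2 + 7·1 + 10·1 = 43
  Proposal 1: 1 + 5·0 + 8·1 + 7·0 + 10·2 = 29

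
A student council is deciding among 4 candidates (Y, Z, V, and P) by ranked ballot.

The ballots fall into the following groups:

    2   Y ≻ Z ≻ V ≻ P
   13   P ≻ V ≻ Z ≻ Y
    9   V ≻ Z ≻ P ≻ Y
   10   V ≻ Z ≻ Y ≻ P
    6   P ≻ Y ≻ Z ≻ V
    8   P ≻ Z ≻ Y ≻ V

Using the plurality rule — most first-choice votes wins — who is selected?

First-place vote totals:
  Y: 2
  Z: 0
  V: 19
  P: 27
P has the most first-place votes.

P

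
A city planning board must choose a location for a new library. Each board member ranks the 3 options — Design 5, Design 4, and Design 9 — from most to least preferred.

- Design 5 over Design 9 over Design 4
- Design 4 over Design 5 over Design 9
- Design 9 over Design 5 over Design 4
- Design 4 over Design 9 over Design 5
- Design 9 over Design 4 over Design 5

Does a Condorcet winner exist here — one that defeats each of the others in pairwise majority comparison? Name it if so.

Head-to-head results (5 voters total):
Design 5 vs Design 4: Design 4 wins 3–2.
Design 5 vs Design 9: Design 9 wins 3–2.
Design 4 vs Design 9: Design 9 wins 3–2.
Design 9 beats each rival — Design 5 (3–2), Design 4 (3–2) — so Design 9 is the Condorcet winner.

Design 9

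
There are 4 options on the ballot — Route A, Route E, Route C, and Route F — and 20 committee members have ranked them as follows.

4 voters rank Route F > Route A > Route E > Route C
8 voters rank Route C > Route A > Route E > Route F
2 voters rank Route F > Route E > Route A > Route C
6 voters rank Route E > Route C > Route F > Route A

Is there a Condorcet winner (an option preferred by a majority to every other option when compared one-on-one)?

Head-to-head results (20 voters total):
Route A vs Route E: Route A wins 12–8.
Route A vs Route C: Route C wins 14–6.
Route A vs Route F: Route F wins 12–8.
Route E vs Route C: Route E wins 12–8.
Route E vs Route F: Route E wins 14–6.
Route C vs Route F: Route C wins 14–6.
No candidate beats all others: Route A beats Route E beats Route C beats Route A, a majority cycle.

No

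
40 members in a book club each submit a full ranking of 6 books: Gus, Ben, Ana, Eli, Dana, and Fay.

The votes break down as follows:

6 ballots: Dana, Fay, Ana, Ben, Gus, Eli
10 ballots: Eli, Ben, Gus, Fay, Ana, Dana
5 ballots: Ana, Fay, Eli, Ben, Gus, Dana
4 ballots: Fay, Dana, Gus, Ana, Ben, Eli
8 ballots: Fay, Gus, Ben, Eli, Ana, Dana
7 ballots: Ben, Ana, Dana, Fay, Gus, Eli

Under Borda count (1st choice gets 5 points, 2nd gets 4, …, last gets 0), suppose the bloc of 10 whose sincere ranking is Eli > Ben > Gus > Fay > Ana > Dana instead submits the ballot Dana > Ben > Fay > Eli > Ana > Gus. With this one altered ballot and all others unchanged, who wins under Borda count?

Fay

Borda totals with the altered ballot: Gus 62, Ben 125, Ana 97, Eli 51, Dana 117, Fay 148.
The winner is unchanged: still Fay.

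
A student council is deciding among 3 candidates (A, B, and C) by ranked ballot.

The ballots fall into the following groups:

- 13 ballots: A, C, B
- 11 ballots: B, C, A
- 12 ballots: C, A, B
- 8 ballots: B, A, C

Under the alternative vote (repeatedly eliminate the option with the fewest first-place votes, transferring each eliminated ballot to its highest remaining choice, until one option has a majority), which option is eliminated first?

Round 1: B 19, A 13, C 12. C has the fewest and is eliminated.
Round 2: A 25, B 19. A has a majority.

C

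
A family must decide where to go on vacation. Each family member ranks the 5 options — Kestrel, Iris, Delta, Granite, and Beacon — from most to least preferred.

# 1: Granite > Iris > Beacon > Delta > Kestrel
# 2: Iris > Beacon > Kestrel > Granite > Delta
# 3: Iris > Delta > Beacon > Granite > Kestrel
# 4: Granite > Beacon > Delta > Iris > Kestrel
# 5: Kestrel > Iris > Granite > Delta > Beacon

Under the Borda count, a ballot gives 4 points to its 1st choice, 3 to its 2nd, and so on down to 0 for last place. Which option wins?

Iris

Borda scores:
  Kestrel: 0 + 2 + 0 + 0 + 4 = 6
  Iris: 3 + 4 + 4 + 1 + 3 = 15
  Delta: 1 + 0 + 3 + 2 + 1 = 7
  Granite: 4 + 1 + 1 + 4 + 2 = 12
  Beacon: 2 + 3 + 2 + 3 + 0 = 10
Iris has the highest total.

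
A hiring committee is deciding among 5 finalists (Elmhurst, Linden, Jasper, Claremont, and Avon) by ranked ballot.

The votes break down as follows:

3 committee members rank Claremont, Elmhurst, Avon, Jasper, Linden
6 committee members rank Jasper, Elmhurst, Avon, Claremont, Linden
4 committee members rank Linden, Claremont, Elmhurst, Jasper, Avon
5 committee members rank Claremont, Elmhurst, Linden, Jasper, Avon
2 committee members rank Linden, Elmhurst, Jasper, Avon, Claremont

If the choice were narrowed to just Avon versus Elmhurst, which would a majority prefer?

Elmhurst

Ballots ranking Avon above Elmhurst: 0.
Ballots ranking Elmhurst above Avon: 3+6+4+5+2 = 20.
Elmhurst wins the head-to-head, 20–0.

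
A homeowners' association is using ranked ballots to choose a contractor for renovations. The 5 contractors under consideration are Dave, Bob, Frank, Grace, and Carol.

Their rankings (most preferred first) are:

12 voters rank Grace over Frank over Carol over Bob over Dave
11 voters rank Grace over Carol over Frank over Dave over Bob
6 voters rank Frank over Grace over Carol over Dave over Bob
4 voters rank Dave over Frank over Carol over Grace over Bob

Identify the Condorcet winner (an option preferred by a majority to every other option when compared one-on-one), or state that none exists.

Head-to-head results (33 voters total):
Dave vs Bob: Dave wins 21–12.
Dave vs Frank: Frank wins 29–4.
Dave vs Grace: Grace wins 29–4.
Dave vs Carol: Carol wins 29–4.
Bob vs Frank: Frank wins 33–0.
Bob vs Grace: Grace wins 33–0.
Bob vs Carol: Carol wins 33–0.
Frank vs Grace: Grace wins 23–10.
Frank vs Carol: Frank wins 22–11.
Grace vs Carol: Grace wins 29–4.
Grace beats each rival — Dave (29–4), Bob (33–0), Frank (23–10), Carol (29–4) — so Grace is the Condorcet winner.

Grace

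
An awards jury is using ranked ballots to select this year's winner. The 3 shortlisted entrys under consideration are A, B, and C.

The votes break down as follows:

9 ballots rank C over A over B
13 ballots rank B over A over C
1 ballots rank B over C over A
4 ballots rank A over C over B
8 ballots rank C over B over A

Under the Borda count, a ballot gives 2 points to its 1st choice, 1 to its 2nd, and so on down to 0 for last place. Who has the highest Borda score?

Borda scores:
  A: 9·1 + 13·1 + 0 + 4·2 + 8·0 = 30
  B: 9·0 + 13·2 + 2 + 4·0 + 8·1 = 36
  C: 9·2 + 13·0 + 1 + 4·1 + 8·2 = 39
C has the highest total.

C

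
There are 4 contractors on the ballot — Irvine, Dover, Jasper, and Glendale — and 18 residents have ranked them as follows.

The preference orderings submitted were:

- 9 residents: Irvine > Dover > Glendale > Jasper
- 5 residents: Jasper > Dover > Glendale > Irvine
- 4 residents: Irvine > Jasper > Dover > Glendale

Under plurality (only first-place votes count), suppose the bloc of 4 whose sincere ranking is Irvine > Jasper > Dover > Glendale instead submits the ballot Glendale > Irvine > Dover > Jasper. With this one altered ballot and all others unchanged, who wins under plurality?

First-place totals with the altered ballot: Irvine 9, Dover 0, Jasper 5, Glendale 4.
The winner is unchanged: still Irvine.

Irvine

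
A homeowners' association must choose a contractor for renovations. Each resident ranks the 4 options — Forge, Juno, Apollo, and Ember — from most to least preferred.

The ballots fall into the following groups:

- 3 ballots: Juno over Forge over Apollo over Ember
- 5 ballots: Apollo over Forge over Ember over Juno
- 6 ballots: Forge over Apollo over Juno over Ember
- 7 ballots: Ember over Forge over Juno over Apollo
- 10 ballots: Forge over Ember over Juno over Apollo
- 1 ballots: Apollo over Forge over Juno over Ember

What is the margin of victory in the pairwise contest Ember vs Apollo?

2

Ballots ranking Ember above Apollo: 7+10 = 17.
Ballots ranking Apollo above Ember: 3+5+6+1 = 15.
Ember wins 17–15, a margin of 2.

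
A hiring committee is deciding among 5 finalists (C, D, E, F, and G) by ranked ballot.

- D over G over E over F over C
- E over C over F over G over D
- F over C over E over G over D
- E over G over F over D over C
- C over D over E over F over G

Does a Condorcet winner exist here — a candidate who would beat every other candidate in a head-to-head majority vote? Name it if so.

E

Head-to-head results (5 voters total):
C vs D: C wins 3–2.
C vs E: E wins 3–2.
C vs F: F wins 3–2.
C vs G: C wins 3–2.
D vs E: E wins 3–2.
D vs F: F wins 3–2.
D vs G: G wins 3–2.
E vs F: E wins 4–1.
E vs G: E wins 4–1.
F vs G: F wins 3–2.
E beats each rival — C (3–2), D (3–2), F (4–1), G (4–1) — so E is the Condorcet winner.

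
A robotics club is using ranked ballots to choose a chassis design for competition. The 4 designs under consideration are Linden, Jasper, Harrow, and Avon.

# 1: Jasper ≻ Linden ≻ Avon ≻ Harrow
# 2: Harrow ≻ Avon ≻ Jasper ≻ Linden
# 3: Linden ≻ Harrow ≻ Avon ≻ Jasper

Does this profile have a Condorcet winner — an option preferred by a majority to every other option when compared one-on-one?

Head-to-head results (3 voters total):
Linden vs Jasper: Jasper wins 2–1.
Linden vs Harrow: Linden wins 2–1.
Linden vs Avon: Linden wins 2–1.
Jasper vs Harrow: Harrow wins 2–1.
Jasper vs Avon: Avon wins 2–1.
Harrow vs Avon: Harrow wins 2–1.
No candidate beats all others: Linden beats Harrow beats Jasper beats Linden, a majority cycle.

No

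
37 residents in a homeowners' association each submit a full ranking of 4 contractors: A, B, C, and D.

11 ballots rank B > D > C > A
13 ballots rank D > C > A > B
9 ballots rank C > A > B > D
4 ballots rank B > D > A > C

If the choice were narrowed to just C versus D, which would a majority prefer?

D

Ballots ranking C above D: 9.
Ballots ranking D above C: 11+13+4 = 28.
D wins the head-to-head, 28–9.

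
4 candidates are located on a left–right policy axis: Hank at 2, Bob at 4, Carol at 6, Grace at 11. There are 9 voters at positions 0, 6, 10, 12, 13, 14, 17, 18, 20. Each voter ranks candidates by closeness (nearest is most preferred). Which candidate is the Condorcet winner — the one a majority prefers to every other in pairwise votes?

With single-peaked preferences on a line, the Condorcet winner is the candidate closest to the median voter.
The median voter (position 13) is closest to Grace at 11.
Check: Grace vs Bob — voters closer to Grace: 7 of 9.

Grace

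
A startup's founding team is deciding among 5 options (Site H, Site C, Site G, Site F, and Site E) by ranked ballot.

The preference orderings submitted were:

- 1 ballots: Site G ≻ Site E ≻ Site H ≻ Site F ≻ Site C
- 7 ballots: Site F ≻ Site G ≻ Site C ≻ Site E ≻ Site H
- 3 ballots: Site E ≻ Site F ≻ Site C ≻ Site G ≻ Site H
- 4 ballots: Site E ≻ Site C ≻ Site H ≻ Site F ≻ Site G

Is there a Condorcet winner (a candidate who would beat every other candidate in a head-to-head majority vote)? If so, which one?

No Condorcet winner

Head-to-head results (15 voters total):
Site H vs Site C: Site C wins 14–1.
Site H vs Site G: Site G wins 11–4.
Site H vs Site F: Site F wins 10–5.
Site H vs Site E: Site E wins 15–0.
Site C vs Site G: Site G wins 8–7.
Site C vs Site F: Site F wins 11–4.
Site C vs Site E: Site E wins 8–7.
Site G vs Site F: Site F wins 14–1.
Site G vs Site E: Site G wins 8–7.
Site F vs Site E: Site E wins 8–7.
No candidate beats all others: Site G beats Site E beats Site F beats Site G, a majority cycle.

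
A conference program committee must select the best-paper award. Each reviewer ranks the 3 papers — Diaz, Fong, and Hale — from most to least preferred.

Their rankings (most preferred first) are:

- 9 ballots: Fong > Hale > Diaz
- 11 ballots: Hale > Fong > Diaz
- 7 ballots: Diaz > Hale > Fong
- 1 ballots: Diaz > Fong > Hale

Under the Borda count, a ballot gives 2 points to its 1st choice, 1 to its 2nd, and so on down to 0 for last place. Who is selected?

Borda scores:
  Diaz: 9·0 + 11·0 + 7·2 + 2 = 16
  Fong: 9·2 + 11·1 + 7·0 + 1 = 30
  Hale: 9·1 + 11·2 + 7·1 + 0 = 38
Hale has the highest total.

Hale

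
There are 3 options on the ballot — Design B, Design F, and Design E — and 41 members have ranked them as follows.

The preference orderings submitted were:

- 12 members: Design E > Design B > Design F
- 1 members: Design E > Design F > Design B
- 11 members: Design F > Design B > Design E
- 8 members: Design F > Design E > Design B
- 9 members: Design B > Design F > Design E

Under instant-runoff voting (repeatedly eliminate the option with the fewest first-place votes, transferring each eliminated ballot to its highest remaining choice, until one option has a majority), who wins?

Round 1: Design F 19, Design E 13, Design B 9. Design B has the fewest and is eliminated.
Round 2: Design F 28, Design E 13. Design F has a majority.

Design F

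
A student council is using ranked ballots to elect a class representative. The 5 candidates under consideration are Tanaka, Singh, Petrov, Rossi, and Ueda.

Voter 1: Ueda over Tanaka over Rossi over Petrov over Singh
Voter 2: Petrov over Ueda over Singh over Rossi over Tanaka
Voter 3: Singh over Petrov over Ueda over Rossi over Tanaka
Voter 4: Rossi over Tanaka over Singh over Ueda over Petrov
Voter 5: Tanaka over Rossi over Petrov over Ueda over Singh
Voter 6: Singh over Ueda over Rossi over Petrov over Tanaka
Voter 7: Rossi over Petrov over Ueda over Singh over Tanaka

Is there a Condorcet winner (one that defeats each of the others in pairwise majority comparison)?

Head-to-head results (7 voters total):
Tanaka vs Singh: Singh wins 4–3.
Tanaka vs Petrov: Petrov wins 4–3.
Tanaka vs Rossi: Rossi wins 5–2.
Tanaka vs Ueda: Ueda wins 5–2.
Singh vs Petrov: Petrov wins 4–3.
Singh vs Rossi: Rossi wins 4–3.
Singh vs Ueda: Ueda wins 4–3.
Petrov vs Rossi: Rossi wins 5–2.
Petrov vs Ueda: Petrov wins 4–3.
Rossi vs Ueda: Ueda wins 4–3.
No candidate beats all others: Petrov beats Ueda beats Rossi beats Petrov, a majority cycle.

No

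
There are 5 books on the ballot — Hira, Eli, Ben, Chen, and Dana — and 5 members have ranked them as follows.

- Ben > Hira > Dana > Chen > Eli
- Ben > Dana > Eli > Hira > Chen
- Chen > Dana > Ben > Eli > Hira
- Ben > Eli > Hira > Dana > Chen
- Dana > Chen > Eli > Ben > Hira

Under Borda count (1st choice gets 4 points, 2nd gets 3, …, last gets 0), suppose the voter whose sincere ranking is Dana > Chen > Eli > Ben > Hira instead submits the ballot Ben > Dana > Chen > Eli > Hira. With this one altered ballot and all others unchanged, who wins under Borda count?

Borda totals with the altered ballot: Hira 6, Eli 7, Ben 18, Chen 7, Dana 12.
The winner is unchanged: still Ben.

Ben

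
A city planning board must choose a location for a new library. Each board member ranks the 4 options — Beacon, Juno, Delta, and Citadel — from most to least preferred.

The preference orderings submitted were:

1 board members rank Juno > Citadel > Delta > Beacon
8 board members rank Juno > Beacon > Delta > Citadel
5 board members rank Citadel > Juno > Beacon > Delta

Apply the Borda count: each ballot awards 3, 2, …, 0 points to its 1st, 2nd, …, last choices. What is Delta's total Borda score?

9

Borda scores:
  Beacon: 0 + 8·2 + 5·1 = 21
  Juno: 3 + 8·3 + 5·2 = 37
  Delta: 1 + 8·1 + 5·0 = 9
  Citadel: 2 + 8·0 + 5·3 = 17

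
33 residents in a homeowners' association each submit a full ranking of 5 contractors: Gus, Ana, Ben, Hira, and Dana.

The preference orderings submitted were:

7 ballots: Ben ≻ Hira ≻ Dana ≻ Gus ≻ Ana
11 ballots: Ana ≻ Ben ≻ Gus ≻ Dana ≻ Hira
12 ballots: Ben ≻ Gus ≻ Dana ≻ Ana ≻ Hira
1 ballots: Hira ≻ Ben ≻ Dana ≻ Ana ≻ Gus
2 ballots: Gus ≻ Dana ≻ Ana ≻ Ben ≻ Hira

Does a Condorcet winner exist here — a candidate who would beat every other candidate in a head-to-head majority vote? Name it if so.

Ben

Head-to-head results (33 voters total):
Gus vs Ana: Gus wins 21–12.
Gus vs Ben: Ben wins 31–2.
Gus vs Hira: Gus wins 25–8.
Gus vs Dana: Gus wins 25–8.
Ana vs Ben: Ben wins 20–13.
Ana vs Hira: Ana wins 25–8.
Ana vs Dana: Dana wins 22–11.
Ben vs Hira: Ben wins 32–1.
Ben vs Dana: Ben wins 31–2.
Hira vs Dana: Dana wins 25–8.
Ben beats each rival — Gus (31–2), Ana (20–13), Hira (32–1), Dana (31–2) — so Ben is the Condorcet winner.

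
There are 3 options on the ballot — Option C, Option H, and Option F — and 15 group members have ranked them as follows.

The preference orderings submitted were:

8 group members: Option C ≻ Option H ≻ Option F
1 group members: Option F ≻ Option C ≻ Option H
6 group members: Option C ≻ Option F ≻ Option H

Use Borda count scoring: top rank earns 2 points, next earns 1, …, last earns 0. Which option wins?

Option C

Borda scores:
  Option C: 8·2 + 1 + 6·2 = 29
  Option H: 8·1 + 0 + 6·0 = 8
  Option F: 8·0 + 2 + 6·1 = 8
Option C has the highest total.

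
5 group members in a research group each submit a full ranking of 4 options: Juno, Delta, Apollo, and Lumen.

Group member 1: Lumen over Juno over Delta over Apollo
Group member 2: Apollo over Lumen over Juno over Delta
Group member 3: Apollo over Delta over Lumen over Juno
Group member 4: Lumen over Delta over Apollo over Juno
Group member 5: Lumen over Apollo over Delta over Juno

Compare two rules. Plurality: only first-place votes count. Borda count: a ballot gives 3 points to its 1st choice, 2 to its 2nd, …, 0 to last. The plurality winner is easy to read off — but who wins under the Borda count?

Lumen

Plurality first-place counts: Juno 0, Delta 0, Apollo 2, Lumen 3 → Lumen.
Borda totals: Juno 3, Delta 6, Apollo 9, Lumen 12 → Lumen.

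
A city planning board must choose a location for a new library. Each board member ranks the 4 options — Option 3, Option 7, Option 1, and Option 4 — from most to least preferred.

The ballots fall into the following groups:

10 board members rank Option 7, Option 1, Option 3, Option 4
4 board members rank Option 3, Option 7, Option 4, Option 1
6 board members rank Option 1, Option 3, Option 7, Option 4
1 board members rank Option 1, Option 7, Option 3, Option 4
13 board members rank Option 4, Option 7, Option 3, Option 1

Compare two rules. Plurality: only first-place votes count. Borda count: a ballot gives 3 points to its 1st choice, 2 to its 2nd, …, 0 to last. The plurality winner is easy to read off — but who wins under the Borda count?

Plurality first-place counts: Option 3 4, Option 7 10, Option 1 7, Option 4 13 → Option 4.
Borda totals: Option 3 48, Option 7 72, Option 1 41, Option 4 43 → Option 7.

Option 7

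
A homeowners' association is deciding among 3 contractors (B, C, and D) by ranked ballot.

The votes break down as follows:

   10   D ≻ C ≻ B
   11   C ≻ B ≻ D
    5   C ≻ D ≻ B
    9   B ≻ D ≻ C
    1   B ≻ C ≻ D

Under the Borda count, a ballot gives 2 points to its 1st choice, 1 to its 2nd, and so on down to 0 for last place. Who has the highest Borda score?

Borda scores:
  B: 10·0 + 11·1 + 5·0 + 9·2 + 2 = 31
  C: 10·1 + 11·2 + 5·2 + 9·0 + 1 = 43
  D: 10·2 + 11·0 + 5·1 + 9·1 + 0 = 34
C has the highest total.

C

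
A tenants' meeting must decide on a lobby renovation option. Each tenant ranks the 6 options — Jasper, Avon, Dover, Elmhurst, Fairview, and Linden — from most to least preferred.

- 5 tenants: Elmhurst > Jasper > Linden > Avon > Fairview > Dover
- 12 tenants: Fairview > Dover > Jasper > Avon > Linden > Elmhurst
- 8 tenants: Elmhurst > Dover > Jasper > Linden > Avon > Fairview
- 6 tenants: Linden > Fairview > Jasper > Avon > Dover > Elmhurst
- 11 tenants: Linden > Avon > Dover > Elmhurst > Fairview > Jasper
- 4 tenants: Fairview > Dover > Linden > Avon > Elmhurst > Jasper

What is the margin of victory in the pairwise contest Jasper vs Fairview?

Ballots ranking Jasper above Fairview: 5+8 = 13.
Ballots ranking Fairview above Jasper: 12+6+11+4 = 33.
Fairview wins 33–13, a margin of 20.

20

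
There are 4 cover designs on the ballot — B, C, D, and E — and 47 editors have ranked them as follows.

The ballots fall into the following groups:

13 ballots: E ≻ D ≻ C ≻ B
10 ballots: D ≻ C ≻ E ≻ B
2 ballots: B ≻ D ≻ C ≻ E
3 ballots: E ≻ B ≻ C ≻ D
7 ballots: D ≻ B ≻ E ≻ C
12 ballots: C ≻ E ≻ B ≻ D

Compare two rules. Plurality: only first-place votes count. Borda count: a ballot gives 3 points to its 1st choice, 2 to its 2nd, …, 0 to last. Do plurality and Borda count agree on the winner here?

Plurality first-place counts: B 2, C 12, D 17, E 16 → D.
Borda totals: B 38, C 74, D 81, E 89 → E.
The two rules disagree: plurality picks D, Borda picks E.

No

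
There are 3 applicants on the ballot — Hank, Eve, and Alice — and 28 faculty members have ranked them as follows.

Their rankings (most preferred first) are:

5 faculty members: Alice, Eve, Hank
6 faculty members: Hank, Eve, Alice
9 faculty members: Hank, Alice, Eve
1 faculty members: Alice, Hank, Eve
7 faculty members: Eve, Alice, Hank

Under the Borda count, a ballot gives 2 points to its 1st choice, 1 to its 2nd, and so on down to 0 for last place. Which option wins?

Hank

Borda scores:
  Hank: 5·0 + 6·2 + 9·2 + 1 + 7·0 = 31
  Eve: 5·1 + 6·1 + 9·0 + 0 + 7·2 = 25
  Alice: 5·2 + 6·0 + 9·1 + 2 + 7·1 = 28
Hank has the highest total.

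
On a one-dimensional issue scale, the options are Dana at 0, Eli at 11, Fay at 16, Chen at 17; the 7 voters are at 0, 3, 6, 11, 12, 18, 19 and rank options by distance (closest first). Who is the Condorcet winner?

With single-peaked preferences on a line, the Condorcet winner is the candidate closest to the median voter.
The median voter (position 11) is closest to Eli at 11.
Check: Eli vs Chen — voters closer to Eli: 5 of 7.

Eli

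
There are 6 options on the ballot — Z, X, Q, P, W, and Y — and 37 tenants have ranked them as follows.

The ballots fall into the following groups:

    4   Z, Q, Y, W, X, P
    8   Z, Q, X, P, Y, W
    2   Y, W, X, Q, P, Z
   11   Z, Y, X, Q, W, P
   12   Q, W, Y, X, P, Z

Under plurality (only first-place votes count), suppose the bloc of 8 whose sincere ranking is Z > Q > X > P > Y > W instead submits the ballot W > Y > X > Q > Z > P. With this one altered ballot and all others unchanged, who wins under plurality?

First-place totals with the altered ballot: Z 15, X 0, Q 12, P 0, W 8, Y 2.
The winner is unchanged: still Z.

Z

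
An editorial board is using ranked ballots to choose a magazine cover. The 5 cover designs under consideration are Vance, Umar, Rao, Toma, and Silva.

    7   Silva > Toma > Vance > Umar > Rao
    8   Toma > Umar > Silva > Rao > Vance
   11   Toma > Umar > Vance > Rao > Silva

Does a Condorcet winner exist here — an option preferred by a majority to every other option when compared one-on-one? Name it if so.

Toma

Head-to-head results (26 voters total):
Vance vs Umar: Umar wins 19–7.
Vance vs Rao: Vance wins 18–8.
Vance vs Toma: Toma wins 26–0.
Vance vs Silva: Silva wins 15–11.
Umar vs Rao: Umar wins 26–0.
Umar vs Toma: Toma wins 26–0.
Umar vs Silva: Umar wins 19–7.
Rao vs Toma: Toma wins 26–0.
Rao vs Silva: Silva wins 15–11.
Toma vs Silva: Toma wins 19–7.
Toma beats each rival — Vance (26–0), Umar (26–0), Rao (26–0), Silva (19–7) — so Toma is the Condorcet winner.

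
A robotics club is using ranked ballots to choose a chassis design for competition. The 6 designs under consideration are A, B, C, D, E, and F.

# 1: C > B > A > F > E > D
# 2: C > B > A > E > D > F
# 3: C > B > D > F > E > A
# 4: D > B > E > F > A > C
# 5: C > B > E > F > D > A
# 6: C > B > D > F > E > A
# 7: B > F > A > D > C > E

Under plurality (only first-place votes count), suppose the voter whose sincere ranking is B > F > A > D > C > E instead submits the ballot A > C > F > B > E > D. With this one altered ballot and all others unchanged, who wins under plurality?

C

First-place totals with the altered ballot: A 1, B 0, C 5, D 1, E 0, F 0.
The winner is unchanged: still C.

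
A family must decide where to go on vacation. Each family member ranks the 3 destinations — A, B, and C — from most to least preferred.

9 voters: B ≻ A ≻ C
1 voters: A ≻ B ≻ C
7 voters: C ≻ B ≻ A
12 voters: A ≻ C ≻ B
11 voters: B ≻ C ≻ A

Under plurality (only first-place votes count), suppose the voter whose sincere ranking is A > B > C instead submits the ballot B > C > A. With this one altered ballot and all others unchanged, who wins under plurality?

B

First-place totals with the altered ballot: A 12, B 21, C 7.
The winner is unchanged: still B.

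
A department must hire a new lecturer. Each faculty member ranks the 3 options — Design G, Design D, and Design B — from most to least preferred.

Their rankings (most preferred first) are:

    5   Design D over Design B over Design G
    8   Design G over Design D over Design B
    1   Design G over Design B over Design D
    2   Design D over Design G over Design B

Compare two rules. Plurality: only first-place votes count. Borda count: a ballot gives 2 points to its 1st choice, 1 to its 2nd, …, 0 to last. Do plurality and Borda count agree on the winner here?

Plurality first-place counts: Design G 9, Design D 7, Design B 0 → Design G.
Borda totals: Design G 20, Design D 22, Design B 6 → Design D.
The two rules disagree: plurality picks Design G, Borda picks Design D.

No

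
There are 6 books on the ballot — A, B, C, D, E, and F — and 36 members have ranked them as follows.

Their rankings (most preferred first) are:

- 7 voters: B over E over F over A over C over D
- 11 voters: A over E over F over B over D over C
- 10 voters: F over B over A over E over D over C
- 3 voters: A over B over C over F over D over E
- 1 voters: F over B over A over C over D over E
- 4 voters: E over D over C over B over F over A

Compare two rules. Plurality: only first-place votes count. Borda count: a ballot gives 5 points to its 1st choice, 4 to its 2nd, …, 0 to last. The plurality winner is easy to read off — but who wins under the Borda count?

B

Plurality first-place counts: A 14, B 7, C 0, D 0, E 4, F 11 → A.
Borda totals: A 117, B 121, C 30, D 41, E 112, F 119 → B.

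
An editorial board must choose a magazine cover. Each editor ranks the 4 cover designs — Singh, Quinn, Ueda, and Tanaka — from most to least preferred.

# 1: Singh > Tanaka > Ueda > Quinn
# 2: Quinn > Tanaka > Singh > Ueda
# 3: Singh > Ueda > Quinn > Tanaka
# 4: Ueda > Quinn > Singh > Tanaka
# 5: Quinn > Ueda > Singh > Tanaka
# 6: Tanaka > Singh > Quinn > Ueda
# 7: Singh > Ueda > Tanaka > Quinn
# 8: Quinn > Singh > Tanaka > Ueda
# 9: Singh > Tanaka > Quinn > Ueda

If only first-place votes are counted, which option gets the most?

First-place vote totals:
  Singh: 4
  Quinn: 3
  Ueda: 1
  Tanaka: 1
Singh has the most first-place votes.

Singh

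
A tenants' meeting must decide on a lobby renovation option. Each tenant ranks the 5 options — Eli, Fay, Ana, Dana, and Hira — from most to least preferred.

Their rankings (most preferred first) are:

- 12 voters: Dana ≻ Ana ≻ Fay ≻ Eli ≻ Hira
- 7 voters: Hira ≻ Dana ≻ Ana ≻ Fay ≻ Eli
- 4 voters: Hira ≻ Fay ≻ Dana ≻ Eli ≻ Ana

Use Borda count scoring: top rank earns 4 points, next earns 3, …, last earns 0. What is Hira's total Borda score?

44

Borda scores:
  Eli: 12·1 + 7·0 + 4·1 = 16
  Fay: 12·2 + 7·1 + 4·3 = 43
  Ana: 12·3 + 7·2 + 4·0 = 50
  Dana: 12·4 + 7·3 + 4·2 = 77
  Hira: 12·0 + 7·4 + 4·4 = 44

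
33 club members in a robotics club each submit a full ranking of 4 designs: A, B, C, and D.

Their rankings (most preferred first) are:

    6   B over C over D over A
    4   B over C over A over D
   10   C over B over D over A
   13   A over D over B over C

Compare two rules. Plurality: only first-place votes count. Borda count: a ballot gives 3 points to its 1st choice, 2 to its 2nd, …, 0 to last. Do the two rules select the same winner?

No

Plurality first-place counts: A 13, B 10, C 10, D 0 → A.
Borda totals: A 43, B 63, C 50, D 42 → B.
The two rules disagree: plurality picks A, Borda picks B.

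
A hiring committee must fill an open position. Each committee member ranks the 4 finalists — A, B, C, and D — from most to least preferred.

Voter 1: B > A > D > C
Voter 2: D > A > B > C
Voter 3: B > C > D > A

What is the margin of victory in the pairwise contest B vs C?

3

Ballots ranking B above C: 3.
Ballots ranking C above B: 0.
B wins 3–0, a margin of 3.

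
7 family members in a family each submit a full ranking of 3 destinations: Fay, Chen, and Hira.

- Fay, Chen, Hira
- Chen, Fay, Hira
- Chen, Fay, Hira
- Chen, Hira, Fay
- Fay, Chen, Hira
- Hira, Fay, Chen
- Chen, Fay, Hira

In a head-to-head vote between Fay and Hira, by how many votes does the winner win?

3

Ballots ranking Fay above Hira: 5.
Ballots ranking Hira above Fay: 2.
Fay wins 5–2, a margin of 3.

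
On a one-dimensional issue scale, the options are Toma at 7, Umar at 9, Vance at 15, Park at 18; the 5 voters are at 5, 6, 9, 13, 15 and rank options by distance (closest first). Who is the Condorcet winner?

Umar

With single-peaked preferences on a line, the Condorcet winner is the candidate closest to the median voter.
The median voter (position 9) is closest to Umar at 9.
Check: Umar vs Vance — voters closer to Umar: 3 of 5.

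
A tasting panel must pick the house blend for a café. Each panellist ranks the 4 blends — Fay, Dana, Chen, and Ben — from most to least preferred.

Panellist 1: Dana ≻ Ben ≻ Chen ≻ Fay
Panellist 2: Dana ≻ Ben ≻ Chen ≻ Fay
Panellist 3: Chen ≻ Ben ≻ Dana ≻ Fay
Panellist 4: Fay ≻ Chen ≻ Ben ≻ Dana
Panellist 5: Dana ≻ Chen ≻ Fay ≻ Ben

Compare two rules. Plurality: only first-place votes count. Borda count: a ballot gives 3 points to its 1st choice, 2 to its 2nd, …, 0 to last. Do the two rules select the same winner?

Yes

Plurality first-place counts: Fay 1, Dana 3, Chen 1, Ben 0 → Dana.
Borda totals: Fay 4, Dana 10, Chen 9, Ben 7 → Dana.
The two rules agree on Dana.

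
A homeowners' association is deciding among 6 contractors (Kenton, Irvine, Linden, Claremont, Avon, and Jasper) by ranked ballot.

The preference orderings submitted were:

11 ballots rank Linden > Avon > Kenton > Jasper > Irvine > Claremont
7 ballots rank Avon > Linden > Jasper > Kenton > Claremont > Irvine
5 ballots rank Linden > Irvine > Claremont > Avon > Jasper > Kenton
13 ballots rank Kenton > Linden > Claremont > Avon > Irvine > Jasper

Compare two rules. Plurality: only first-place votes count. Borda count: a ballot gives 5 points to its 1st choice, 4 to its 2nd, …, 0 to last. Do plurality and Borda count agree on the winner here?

Plurality first-place counts: Kenton 13, Irvine 0, Linden 16, Claremont 0, Avon 7, Jasper 0 → Linden.
Borda totals: Kenton 112, Irvine 44, Linden 160, Claremont 61, Avon 115, Jasper 48 → Linden.
The two rules agree on Linden.

Yes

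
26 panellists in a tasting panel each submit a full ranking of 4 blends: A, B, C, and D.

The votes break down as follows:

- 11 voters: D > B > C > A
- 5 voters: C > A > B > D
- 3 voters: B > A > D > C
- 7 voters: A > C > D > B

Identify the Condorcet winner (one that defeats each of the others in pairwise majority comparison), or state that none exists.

Head-to-head results (26 voters total):
A vs B: B wins 14–12.
A vs C: C wins 16–10.
A vs D: A wins 15–11.
B vs C: B wins 14–12.
B vs D: D wins 18–8.
C vs D: D wins 14–12.
No candidate beats all others: A beats D beats B beats A, a majority cycle.

None — there is no Condorcet winner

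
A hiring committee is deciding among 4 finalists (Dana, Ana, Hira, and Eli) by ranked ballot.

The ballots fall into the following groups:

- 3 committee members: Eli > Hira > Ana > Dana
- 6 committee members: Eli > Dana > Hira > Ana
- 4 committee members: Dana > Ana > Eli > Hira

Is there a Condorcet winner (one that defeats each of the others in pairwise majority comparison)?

Head-to-head results (13 voters total):
Dana vs Ana: Dana wins 10–3.
Dana vs Hira: Dana wins 10–3.
Dana vs Eli: Eli wins 9–4.
Ana vs Hira: Hira wins 9–4.
Ana vs Eli: Eli wins 9–4.
Hira vs Eli: Eli wins 13–0.
Eli beats each rival — Dana (9–4), Ana (9–4), Hira (13–0) — so Eli is the Condorcet winner.

Yes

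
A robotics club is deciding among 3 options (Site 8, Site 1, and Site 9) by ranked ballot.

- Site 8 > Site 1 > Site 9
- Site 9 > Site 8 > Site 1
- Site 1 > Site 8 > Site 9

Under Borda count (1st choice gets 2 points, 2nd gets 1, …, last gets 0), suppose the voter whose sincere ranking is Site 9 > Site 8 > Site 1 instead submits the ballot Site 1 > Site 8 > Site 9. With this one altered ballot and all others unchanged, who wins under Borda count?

Borda totals with the altered ballot: Site 8 4, Site 1 5, Site 9 0.
The switch changes the winner from Site 8 to Site 1.

Site 1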